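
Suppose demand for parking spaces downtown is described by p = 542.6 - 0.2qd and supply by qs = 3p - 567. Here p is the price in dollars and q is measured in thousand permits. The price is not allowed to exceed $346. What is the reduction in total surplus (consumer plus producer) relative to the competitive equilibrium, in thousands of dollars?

Rearranging demand gives qd = 2713 - 5p. Setting quantity demanded equal to quantity supplied, 2713 - 5p = 3p - 567, gives p* = 410 and q* = 663.
Since 346 < 410, the ceiling is binding.
At p = 346: qd = 2713 - 5·346 = 983 and qs = 3·346 - 567 = 471.
Quantity traded falls to 471. At q = 471 the demand price is (2713 - 471)/5 = 448.4 and the supply price is (567 + 471)/3 = 346.
Deadweight loss = ½ · (448.4 - 346) · (663 - 471) = ½ · 102.4 · 192 = 9830.4.

9830.4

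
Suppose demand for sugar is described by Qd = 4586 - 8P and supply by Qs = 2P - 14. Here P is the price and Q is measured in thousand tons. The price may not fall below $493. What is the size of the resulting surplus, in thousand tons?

330

In a free market, 4586 - 8P = 2P - 14 gives the equilibrium P* = 460, Q* = 906.
Because the floor (493) lies above the market-clearing price, it is binding.
At P = 493: Qd = 4586 - 8·493 = 642 and Qs = 2·493 - 14 = 972.
Surplus = Qs - Qd = 972 - 642 = 330.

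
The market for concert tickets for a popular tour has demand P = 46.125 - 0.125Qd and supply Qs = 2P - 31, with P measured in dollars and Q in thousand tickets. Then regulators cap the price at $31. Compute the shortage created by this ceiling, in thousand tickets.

Rearranging demand gives Qd = 369 - 8P. Setting quantity demanded equal to quantity supplied, 369 - 8P = 2P - 31, gives P* = 40 and Q* = 49.
The ceiling of 31 is below the equilibrium price 40, so it binds.
At P = 31: Qd = 369 - 8·31 = 121 and Qs = 2·31 - 31 = 31.
Shortage = Qd - Qs = 121 - 31 = 90.

90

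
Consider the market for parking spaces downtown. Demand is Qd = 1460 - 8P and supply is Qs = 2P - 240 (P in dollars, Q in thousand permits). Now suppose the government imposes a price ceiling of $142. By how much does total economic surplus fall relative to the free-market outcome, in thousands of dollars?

980

In a free market, 1460 - 8P = 2P - 240 gives the equilibrium P* = 170, Q* = 100.
Since 142 < 170, the ceiling is binding.
At P = 142: Qd = 1460 - 8·142 = 324 and Qs = 2·142 - 240 = 44.
Quantity traded falls to 44. At Q = 44 the demand price is (1460 - 44)/8 = 177 and the supply price is (240 + 44)/2 = 142.
Deadweight loss = ½ · (177 - 142) · (100 - 44) = ½ · 35 · 56 = 980.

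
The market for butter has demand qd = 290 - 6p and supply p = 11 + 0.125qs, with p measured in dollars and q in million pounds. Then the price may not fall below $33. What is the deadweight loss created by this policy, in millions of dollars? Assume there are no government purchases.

Rearranging supply gives qs = 8p - 88. In a free market, 290 - 6p = 8p - 88 gives the equilibrium p* = 27, q* = 128.
Since 33 > 27, the floor is binding.
At p = 33: qd = 290 - 6·33 = 92 and qs = 8·33 - 88 = 176.
Quantity traded falls to 92. At q = 92 the demand price is (290 - 92)/6 = 33 and the supply price is (88 + 92)/8 = 22.5.
Deadweight loss = ½ · (33 - 22.5) · (128 - 92) = ½ · 10.5 · 36 = 189.

189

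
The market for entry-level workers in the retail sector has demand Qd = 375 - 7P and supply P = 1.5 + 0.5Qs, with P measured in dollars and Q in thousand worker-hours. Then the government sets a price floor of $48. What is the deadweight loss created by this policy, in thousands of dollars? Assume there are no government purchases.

Rearranging supply gives Qs = 2P - 3. Without the control the market clears where 375 - 7P = 2P - 3, i.e. P* = 42 and Q* = 81.
Since 48 > 42, the floor is binding.
At P = 48: Qd = 375 - 7·48 = 39 and Qs = 2·48 - 3 = 93.
Quantity traded falls to 39. At Q = 39 the demand price is (375 - 39)/7 = 48 and the supply price is (3 + 39)/2 = 21.
Deadweight loss = ½ · (48 - 21) · (81 - 39) = ½ · 27 · 42 = 567.

567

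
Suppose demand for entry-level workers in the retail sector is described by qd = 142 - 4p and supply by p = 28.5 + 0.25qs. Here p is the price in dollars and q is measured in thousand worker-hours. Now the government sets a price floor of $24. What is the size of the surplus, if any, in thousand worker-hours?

0

Rearranging supply gives qs = 4p - 114. Equilibrium: 142 - 4p = 4p - 114, so 256 = 8p and p* = 32, q* = 14.
The floor of 24 is below the equilibrium price 32, so it is not binding; the market clears at p* = 32, q* = 14.
Since the control does not bind, there is no surplus.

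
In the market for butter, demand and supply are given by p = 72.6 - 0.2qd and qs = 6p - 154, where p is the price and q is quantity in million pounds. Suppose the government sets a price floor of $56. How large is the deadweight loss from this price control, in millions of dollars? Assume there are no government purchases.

Rearranging demand gives qd = 363 - 5p. In a free market, 363 - 5p = 6p - 154 gives the equilibrium p* = 47, q* = 128.
Because the floor (56) lies above the market-clearing price, it is binding.
At p = 56: qd = 363 - 5·56 = 83 and qs = 6·56 - 154 = 182.
Quantity traded falls to 83. At q = 83 the demand price is (363 - 83)/5 = 56 and the supply price is (154 + 83)/6 = 39.5.
Deadweight loss = ½ · (56 - 39.5) · (128 - 83) = ½ · 16.5 · 45 = 371.25.

371.25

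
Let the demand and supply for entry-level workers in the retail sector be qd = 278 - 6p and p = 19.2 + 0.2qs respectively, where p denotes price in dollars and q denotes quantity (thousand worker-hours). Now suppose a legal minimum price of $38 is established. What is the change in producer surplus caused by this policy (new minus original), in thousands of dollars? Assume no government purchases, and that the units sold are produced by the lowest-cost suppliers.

142.4

Rearranging supply gives qs = 5p - 96. Without the control the market clears where 278 - 6p = 5p - 96, i.e. p* = 34 and q* = 74.
Because the floor (38) lies above the market-clearing price, it is binding.
At p = 38: qd = 278 - 6·38 = 50 and qs = 5·38 - 96 = 94.
Producer surplus without the control is ½ · (34 - 19.2) · 74 = 547.6.
With the floor, 50 units are sold at 38. The supply price at q = 50 is 29.2, so PS = ½ · [(38 - 19.2) + (38 - 29.2)] · 50 = 690.
Change in producer surplus = 690 - 547.6 = 142.4.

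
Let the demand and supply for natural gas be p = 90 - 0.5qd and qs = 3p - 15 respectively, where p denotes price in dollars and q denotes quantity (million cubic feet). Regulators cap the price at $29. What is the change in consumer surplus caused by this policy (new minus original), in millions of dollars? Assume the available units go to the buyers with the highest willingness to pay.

495

Rearranging demand gives qd = 180 - 2p. Setting quantity demanded equal to quantity supplied, 180 - 2p = 3p - 15, gives p* = 39 and q* = 102.
Since 29 < 39, the ceiling is binding.
At p = 29: qd = 180 - 2·29 = 122 and qs = 3·29 - 15 = 72.
Consumer surplus without the control is ½ · (90 - 39) · 102 = 2601.
With the ceiling, 72 units are sold at 29 (assume they go to the highest-value buyers). The demand price at q = 72 is 54, so CS = ½ · [(90 - 29) + (54 - 29)] · 72 = 3096.
Change in consumer surplus = 3096 - 2601 = 495.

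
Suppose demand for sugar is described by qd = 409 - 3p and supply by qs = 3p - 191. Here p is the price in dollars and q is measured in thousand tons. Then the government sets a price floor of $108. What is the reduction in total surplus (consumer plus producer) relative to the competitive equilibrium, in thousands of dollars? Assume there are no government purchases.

192

Setting quantity demanded equal to quantity supplied, 409 - 3p = 3p - 191, gives p* = 100 and q* = 109.
Since 108 > 100, the floor is binding.
At p = 108: qd = 409 - 3·108 = 85 and qs = 3·108 - 191 = 133.
Quantity traded falls to 85. At q = 85 the demand price is (409 - 85)/3 = 108 and the supply price is (191 + 85)/3 = 92.
Deadweight loss = ½ · (108 - 92) · (109 - 85) = ½ · 16 · 24 = 192.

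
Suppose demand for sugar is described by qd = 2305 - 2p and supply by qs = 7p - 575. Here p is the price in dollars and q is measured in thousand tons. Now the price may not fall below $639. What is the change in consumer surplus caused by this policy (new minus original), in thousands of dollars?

Setting quantity demanded equal to quantity supplied, 2305 - 2p = 7p - 575, gives p* = 320 and q* = 1665.
Since 639 > 320, the floor is binding.
At p = 639: qd = 2305 - 2·639 = 1027 and qs = 7·639 - 575 = 3898.
Consumer surplus without the control is ½ · (1152.5 - 320) · 1665 = 693056.25.
With the floor, consumers buy 1027 units at 639, so CS = ½ · (1152.5 - 639) · 1027 = 263682.25.
Change in consumer surplus = 263682.25 - 693056.25 = -429374.

-429374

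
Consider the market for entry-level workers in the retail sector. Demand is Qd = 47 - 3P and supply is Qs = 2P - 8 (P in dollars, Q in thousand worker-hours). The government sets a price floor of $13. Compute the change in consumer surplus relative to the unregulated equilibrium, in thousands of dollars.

Equilibrium: 47 - 3P = 2P - 8, so 55 = 5P and P* = 11, Q* = 14.
Since 13 > 11, the floor is binding.
At P = 13: Qd = 47 - 3·13 = 8 and Qs = 2·13 - 8 = 18.
Consumer surplus without the control is ½ · (47/3 - 11) · 14 = 98/3.
With the floor, consumers buy 8 units at 13, so CS = ½ · (47/3 - 13) · 8 = 32/3.
Change in consumer surplus = 32/3 - 98/3 = -22.

-22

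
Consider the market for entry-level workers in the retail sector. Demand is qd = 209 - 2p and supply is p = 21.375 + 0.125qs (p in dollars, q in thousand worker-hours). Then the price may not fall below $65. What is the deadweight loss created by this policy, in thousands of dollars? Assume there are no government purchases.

Rearranging supply gives qs = 8p - 171. Setting quantity demanded equal to quantity supplied, 209 - 2p = 8p - 171, gives p* = 38 and q* = 133.
Since 65 > 38, the floor is binding.
At p = 65: qd = 209 - 2·65 = 79 and qs = 8·65 - 171 = 349.
Quantity traded falls to 79. At q = 79 the demand price is (209 - 79)/2 = 65 and the supply price is (171 + 79)/8 = 31.25.
Deadweight loss = ½ · (65 - 31.25) · (133 - 79) = ½ · 33.75 · 54 = 911.25.

911.25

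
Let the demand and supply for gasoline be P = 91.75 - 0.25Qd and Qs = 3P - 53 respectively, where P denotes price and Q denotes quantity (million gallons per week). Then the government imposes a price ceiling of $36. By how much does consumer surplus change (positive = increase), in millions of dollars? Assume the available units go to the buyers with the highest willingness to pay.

Rearranging demand gives Qd = 367 - 4P. Setting quantity demanded equal to quantity supplied, 367 - 4P = 3P - 53, gives P* = 60 and Q* = 127.
Because the ceiling (36) lies below the market-clearing price, it is binding.
At P = 36: Qd = 367 - 4·36 = 223 and Qs = 3·36 - 53 = 55.
Consumer surplus without the control is ½ · (91.75 - 60) · 127 = 2016.125.
With the ceiling, 55 units are sold at 36 (assume they go to the highest-value buyers). The demand price at Q = 55 is 78, so CS = ½ · [(91.75 - 36) + (78 - 36)] · 55 = 2688.125.
Change in consumer surplus = 2688.125 - 2016.125 = 672.

672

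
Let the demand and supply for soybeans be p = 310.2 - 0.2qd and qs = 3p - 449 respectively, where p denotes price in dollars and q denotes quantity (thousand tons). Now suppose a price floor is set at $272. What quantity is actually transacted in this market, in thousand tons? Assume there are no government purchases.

191

Rearranging demand gives qd = 1551 - 5p. Setting quantity demanded equal to quantity supplied, 1551 - 5p = 3p - 449, gives p* = 250 and q* = 301.
Because the floor (272) lies above the market-clearing price, it is binding.
At p = 272: qd = 1551 - 5·272 = 191 and qs = 3·272 - 449 = 367.
The quantity actually transacted is the short side, demand: 191.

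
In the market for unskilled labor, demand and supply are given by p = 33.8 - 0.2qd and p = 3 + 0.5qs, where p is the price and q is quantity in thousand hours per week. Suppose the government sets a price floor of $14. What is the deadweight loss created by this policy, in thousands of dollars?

Rearranging demand gives qd = 169 - 5p; rearranging supply gives qs = 2p - 6. In a free market, 169 - 5p = 2p - 6 gives the equilibrium p* = 25, q* = 44.
The floor of 14 is below the equilibrium price 25, so it is not binding; the market clears at p* = 25, q* = 44.
Since the control does not bind, no trades are prevented and deadweight loss is zero.

0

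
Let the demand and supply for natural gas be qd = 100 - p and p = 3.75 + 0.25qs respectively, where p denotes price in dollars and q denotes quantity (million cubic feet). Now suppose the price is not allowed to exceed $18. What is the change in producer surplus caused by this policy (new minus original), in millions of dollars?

-335

Rearranging supply gives qs = 4p - 15. Without the control the market clears where 100 - p = 4p - 15, i.e. p* = 23 and q* = 77.
Since 18 < 23, the ceiling is binding.
At p = 18: qd = 100 - 18 = 82 and qs = 4·18 - 15 = 57.
Producer surplus without the control is ½ · (23 - 3.75) · 77 = 741.125.
With the ceiling, producers sell 57 units at 18, so PS = ½ · (18 - 3.75) · 57 = 406.125.
Change in producer surplus = 406.125 - 741.125 = -335.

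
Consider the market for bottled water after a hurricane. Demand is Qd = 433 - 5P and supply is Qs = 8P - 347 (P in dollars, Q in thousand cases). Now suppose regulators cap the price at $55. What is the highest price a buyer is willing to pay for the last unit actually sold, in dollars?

68

Without the control the market clears where 433 - 5P = 8P - 347, i.e. P* = 60 and Q* = 133.
Because the ceiling (55) lies below the market-clearing price, it is binding.
At P = 55: Qd = 433 - 5·55 = 158 and Qs = 8·55 - 347 = 93.
Only 93 units reach the market. On the demand curve, the marginal buyer's willingness to pay at Q = 93 is (433 - 93)/5 = 68.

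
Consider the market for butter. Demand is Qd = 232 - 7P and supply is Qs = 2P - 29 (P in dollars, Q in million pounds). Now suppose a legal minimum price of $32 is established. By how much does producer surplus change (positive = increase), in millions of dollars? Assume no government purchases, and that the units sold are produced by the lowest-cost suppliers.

Equilibrium: 232 - 7P = 2P - 29, so 261 = 9P and P* = 29, Q* = 29.
Because the floor (32) lies above the market-clearing price, it is binding.
At P = 32: Qd = 232 - 7·32 = 8 and Qs = 2·32 - 29 = 35.
Producer surplus without the control is ½ · (29 - 14.5) · 29 = 210.25.
With the floor, 8 units are sold at 32. The supply price at Q = 8 is 18.5, so PS = ½ · [(32 - 14.5) + (32 - 18.5)] · 8 = 124.
Change in producer surplus = 124 - 210.25 = -86.25.

-86.25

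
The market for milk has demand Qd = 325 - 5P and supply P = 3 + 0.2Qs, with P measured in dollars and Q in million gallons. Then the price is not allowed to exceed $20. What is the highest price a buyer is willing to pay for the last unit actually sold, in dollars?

Rearranging supply gives Qs = 5P - 15. Setting quantity demanded equal to quantity supplied, 325 - 5P = 5P - 15, gives P* = 34 and Q* = 155.
Since 20 < 34, the ceiling is binding.
At P = 20: Qd = 325 - 5·20 = 225 and Qs = 5·20 - 15 = 85.
Only 85 units reach the market. On the demand curve, the marginal buyer's willingness to pay at Q = 85 is (325 - 85)/5 = 48.

48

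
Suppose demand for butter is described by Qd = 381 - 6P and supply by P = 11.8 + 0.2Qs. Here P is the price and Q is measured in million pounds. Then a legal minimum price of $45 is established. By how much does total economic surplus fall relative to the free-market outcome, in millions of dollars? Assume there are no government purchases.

165

Rearranging supply gives Qs = 5P - 59. In a free market, 381 - 6P = 5P - 59 gives the equilibrium P* = 40, Q* = 141.
Since 45 > 40, the floor is binding.
At P = 45: Qd = 381 - 6·45 = 111 and Qs = 5·45 - 59 = 166.
Quantity traded falls to 111. At Q = 111 the demand price is (381 - 111)/6 = 45 and the supply price is (59 + 111)/5 = 34.
Deadweight loss = ½ · (45 - 34) · (141 - 111) = ½ · 11 · 30 = 165.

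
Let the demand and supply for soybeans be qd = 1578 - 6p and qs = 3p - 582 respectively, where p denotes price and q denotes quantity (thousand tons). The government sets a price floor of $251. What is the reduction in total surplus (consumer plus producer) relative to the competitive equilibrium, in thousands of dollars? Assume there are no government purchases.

1089

Setting quantity demanded equal to quantity supplied, 1578 - 6p = 3p - 582, gives p* = 240 and q* = 138.
The floor of 251 is above the equilibrium price 240, so it binds.
At p = 251: qd = 1578 - 6·251 = 72 and qs = 3·251 - 582 = 171.
Quantity traded falls to 72. At q = 72 the demand price is (1578 - 72)/6 = 251 and the supply price is (582 + 72)/3 = 218.
Deadweight loss = ½ · (251 - 218) · (138 - 72) = ½ · 33 · 66 = 1089.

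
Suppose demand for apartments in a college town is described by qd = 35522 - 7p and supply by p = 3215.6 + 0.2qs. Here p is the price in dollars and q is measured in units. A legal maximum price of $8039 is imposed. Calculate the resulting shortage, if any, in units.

Rearranging supply gives qs = 5p - 16078. Without the control the market clears where 35522 - 7p = 5p - 16078, i.e. p* = 4300 and q* = 5422.
The ceiling of 8039 is above the equilibrium price 4300, so it is not binding; the market clears at p* = 4300, q* = 5422.
Since the control does not bind, there is no shortage.

0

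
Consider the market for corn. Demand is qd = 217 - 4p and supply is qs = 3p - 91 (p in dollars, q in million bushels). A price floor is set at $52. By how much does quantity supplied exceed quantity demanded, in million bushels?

Setting quantity demanded equal to quantity supplied, 217 - 4p = 3p - 91, gives p* = 44 and q* = 41.
Because the floor (52) lies above the market-clearing price, it is binding.
At p = 52: qd = 217 - 4·52 = 9 and qs = 3·52 - 91 = 65.
Surplus = qs - qd = 65 - 9 = 56.

56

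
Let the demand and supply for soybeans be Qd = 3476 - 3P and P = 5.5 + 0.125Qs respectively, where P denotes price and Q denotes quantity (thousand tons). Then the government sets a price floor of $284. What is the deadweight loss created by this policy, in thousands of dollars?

0

Rearranging supply gives Qs = 8P - 44. Setting quantity demanded equal to quantity supplied, 3476 - 3P = 8P - 44, gives P* = 320 and Q* = 2516.
Since 284 is below P* = 320, the floor does not bind and the free-market outcome prevails.
Since the control does not bind, no trades are prevented and deadweight loss is zero.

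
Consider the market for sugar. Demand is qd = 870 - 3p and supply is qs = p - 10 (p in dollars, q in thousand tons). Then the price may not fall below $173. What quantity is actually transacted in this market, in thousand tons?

210

Without the control the market clears where 870 - 3p = p - 10, i.e. p* = 220 and q* = 210.
Since 173 is below p* = 220, the floor does not bind and the free-market outcome prevails.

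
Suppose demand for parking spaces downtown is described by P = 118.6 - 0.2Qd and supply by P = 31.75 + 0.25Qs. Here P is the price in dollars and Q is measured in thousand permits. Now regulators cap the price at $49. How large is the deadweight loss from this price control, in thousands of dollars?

3459.6

Rearranging demand gives Qd = 593 - 5P; rearranging supply gives Qs = 4P - 127. Setting quantity demanded equal to quantity supplied, 593 - 5P = 4P - 127, gives P* = 80 and Q* = 193.
Because the ceiling (49) lies below the market-clearing price, it is binding.
At P = 49: Qd = 593 - 5·49 = 348 and Qs = 4·49 - 127 = 69.
Quantity traded falls to 69. At Q = 69 the demand price is (593 - 69)/5 = 104.8 and the supply price is (127 + 69)/4 = 49.
Deadweight loss = ½ · (104.8 - 49) · (193 - 69) = ½ · 55.8 · 124 = 3459.6.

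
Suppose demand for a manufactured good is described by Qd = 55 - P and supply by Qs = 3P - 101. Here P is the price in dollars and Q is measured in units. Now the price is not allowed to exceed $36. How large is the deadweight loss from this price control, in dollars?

54

Equilibrium: 55 - P = 3P - 101, so 156 = 4P and P* = 39, Q* = 16.
Since 36 < 39, the ceiling is binding.
At P = 36: Qd = 55 - 36 = 19 and Qs = 3·36 - 101 = 7.
Quantity traded falls to 7. At Q = 7 the demand price is 55 - 7 = 48 and the supply price is (101 + 7)/3 = 36.
Deadweight loss = ½ · (48 - 36) · (16 - 7) = ½ · 12 · 9 = 54.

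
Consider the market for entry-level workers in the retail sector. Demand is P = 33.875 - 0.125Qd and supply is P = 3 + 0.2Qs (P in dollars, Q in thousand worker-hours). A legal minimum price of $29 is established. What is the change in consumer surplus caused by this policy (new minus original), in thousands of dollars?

Rearranging demand gives Qd = 271 - 8P; rearranging supply gives Qs = 5P - 15. Without the control the market clears where 271 - 8P = 5P - 15, i.e. P* = 22 and Q* = 95.
Since 29 > 22, the floor is binding.
At P = 29: Qd = 271 - 8·29 = 39 and Qs = 5·29 - 15 = 130.
Consumer surplus without the control is ½ · (33.875 - 22) · 95 = 564.0625.
With the floor, consumers buy 39 units at 29, so CS = ½ · (33.875 - 29) · 39 = 95.0625.
Change in consumer surplus = 95.0625 - 564.0625 = -469.

-469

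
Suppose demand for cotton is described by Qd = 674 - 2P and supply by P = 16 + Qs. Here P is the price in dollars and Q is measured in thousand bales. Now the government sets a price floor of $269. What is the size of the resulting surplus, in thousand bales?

Rearranging supply gives Qs = P - 16. Equilibrium: 674 - 2P = P - 16, so 690 = 3P and P* = 230, Q* = 214.
Since 269 > 230, the floor is binding.
At P = 269: Qd = 674 - 2·269 = 136 and Qs = 269 - 16 = 253.
Surplus = Qs - Qd = 253 - 136 = 117.

117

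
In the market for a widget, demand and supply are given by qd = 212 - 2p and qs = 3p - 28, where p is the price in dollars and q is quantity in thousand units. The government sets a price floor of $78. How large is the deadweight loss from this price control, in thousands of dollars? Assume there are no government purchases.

Without the control the market clears where 212 - 2p = 3p - 28, i.e. p* = 48 and q* = 116.
Because the floor (78) lies above the market-clearing price, it is binding.
At p = 78: qd = 212 - 2·78 = 56 and qs = 3·78 - 28 = 206.
Quantity traded falls to 56. At q = 56 the demand price is (212 - 56)/2 = 78 and the supply price is (28 + 56)/3 = 28.
Deadweight loss = ½ · (78 - 28) · (116 - 56) = ½ · 50 · 60 = 1500.

1500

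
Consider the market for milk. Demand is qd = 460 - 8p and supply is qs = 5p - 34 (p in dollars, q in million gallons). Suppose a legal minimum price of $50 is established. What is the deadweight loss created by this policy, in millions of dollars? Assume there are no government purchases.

1497.6

In a free market, 460 - 8p = 5p - 34 gives the equilibrium p* = 38, q* = 156.
The floor of 50 is above the equilibrium price 38, so it binds.
At p = 50: qd = 460 - 8·50 = 60 and qs = 5·50 - 34 = 216.
Quantity traded falls to 60. At q = 60 the demand price is (460 - 60)/8 = 50 and the supply price is (34 + 60)/5 = 18.8.
Deadweight loss = ½ · (50 - 18.8) · (156 - 60) = ½ · 31.2 · 96 = 1497.6.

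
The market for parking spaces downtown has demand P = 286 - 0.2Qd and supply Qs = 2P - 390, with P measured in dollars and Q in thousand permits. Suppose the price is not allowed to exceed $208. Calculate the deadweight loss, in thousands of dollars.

Rearranging demand gives Qd = 1430 - 5P. Setting quantity demanded equal to quantity supplied, 1430 - 5P = 2P - 390, gives P* = 260 and Q* = 130.
Because the ceiling (208) lies below the market-clearing price, it is binding.
At P = 208: Qd = 1430 - 5·208 = 390 and Qs = 2·208 - 390 = 26.
Quantity traded falls to 26. At Q = 26 the demand price is (1430 - 26)/5 = 280.8 and the supply price is (390 + 26)/2 = 208.
Deadweight loss = ½ · (280.8 - 208) · (130 - 26) = ½ · 72.8 · 104 = 3785.6.

3785.6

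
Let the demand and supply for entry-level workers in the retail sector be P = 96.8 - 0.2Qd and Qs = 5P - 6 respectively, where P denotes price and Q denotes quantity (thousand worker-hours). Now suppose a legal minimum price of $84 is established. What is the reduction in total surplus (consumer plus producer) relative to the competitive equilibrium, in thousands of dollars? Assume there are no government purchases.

6125

Rearranging demand gives Qd = 484 - 5P. Equilibrium: 484 - 5P = 5P - 6, so 490 = 10P and P* = 49, Q* = 239.
Since 84 > 49, the floor is binding.
At P = 84: Qd = 484 - 5·84 = 64 and Qs = 5·84 - 6 = 414.
Quantity traded falls to 64. At Q = 64 the demand price is (484 - 64)/5 = 84 and the supply price is (6 + 64)/5 = 14.
Deadweight loss = ½ · (84 - 14) · (239 - 64) = ½ · 70 · 175 = 6125.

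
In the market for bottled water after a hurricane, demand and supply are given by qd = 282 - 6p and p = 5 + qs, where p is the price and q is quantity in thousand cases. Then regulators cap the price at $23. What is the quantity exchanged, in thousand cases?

18

Rearranging supply gives qs = p - 5. In a free market, 282 - 6p = p - 5 gives the equilibrium p* = 41, q* = 36.
Since 23 < 41, the ceiling is binding.
At p = 23: qd = 282 - 6·23 = 144 and qs = 23 - 5 = 18.
The quantity actually transacted is the short side, supply: 18.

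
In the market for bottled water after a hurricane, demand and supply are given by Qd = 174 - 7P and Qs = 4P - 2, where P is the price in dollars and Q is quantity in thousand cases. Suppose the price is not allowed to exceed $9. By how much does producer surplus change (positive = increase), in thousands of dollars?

Equilibrium: 174 - 7P = 4P - 2, so 176 = 11P and P* = 16, Q* = 62.
The ceiling of 9 is below the equilibrium price 16, so it binds.
At P = 9: Qd = 174 - 7·9 = 111 and Qs = 4·9 - 2 = 34.
Producer surplus without the control is ½ · (16 - 0.5) · 62 = 480.5.
With the ceiling, producers sell 34 units at 9, so PS = ½ · (9 - 0.5) · 34 = 144.5.
Change in producer surplus = 144.5 - 480.5 = -336.

-336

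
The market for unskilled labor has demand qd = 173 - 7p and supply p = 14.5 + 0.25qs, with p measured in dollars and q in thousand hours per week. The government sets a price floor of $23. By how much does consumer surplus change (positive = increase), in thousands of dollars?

-38

Rearranging supply gives qs = 4p - 58. In a free market, 173 - 7p = 4p - 58 gives the equilibrium p* = 21, q* = 26.
The floor of 23 is above the equilibrium price 21, so it binds.
At p = 23: qd = 173 - 7·23 = 12 and qs = 4·23 - 58 = 34.
Consumer surplus without the control is ½ · (173/7 - 21) · 26 = 338/7.
With the floor, consumers buy 12 units at 23, so CS = ½ · (173/7 - 23) · 12 = 72/7.
Change in consumer surplus = 72/7 - 338/7 = -38.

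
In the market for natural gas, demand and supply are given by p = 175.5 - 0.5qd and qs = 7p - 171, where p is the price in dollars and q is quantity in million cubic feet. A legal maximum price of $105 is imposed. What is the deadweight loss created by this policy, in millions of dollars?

0

Rearranging demand gives qd = 351 - 2p. Without the control the market clears where 351 - 2p = 7p - 171, i.e. p* = 58 and q* = 235.
The ceiling of 105 is above the equilibrium price 58, so it is not binding; the market clears at p* = 58, q* = 235.
Since the control does not bind, no trades are prevented and deadweight loss is zero.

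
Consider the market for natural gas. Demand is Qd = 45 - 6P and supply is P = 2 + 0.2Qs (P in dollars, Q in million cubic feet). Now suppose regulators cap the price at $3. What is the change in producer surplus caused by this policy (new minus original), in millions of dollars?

Rearranging supply gives Qs = 5P - 10. Setting quantity demanded equal to quantity supplied, 45 - 6P = 5P - 10, gives P* = 5 and Q* = 15.
Because the ceiling (3) lies below the market-clearing price, it is binding.
At P = 3: Qd = 45 - 6·3 = 27 and Qs = 5·3 - 10 = 5.
Producer surplus without the control is ½ · (5 - 2) · 15 = 22.5.
With the ceiling, producers sell 5 units at 3, so PS = ½ · (3 - 2) · 5 = 2.5.
Change in producer surplus = 2.5 - 22.5 = -20.

-20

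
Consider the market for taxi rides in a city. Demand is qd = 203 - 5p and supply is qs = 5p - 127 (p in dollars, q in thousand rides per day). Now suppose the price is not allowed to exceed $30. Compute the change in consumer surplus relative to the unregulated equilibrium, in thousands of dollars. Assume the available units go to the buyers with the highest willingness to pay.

Equilibrium: 203 - 5p = 5p - 127, so 330 = 10p and p* = 33, q* = 38.
Since 30 < 33, the ceiling is binding.
At p = 30: qd = 203 - 5·30 = 53 and qs = 5·30 - 127 = 23.
Consumer surplus without the control is ½ · (40.6 - 33) · 38 = 144.4.
With the ceiling, 23 units are sold at 30 (assume they go to the highest-value buyers). The demand price at q = 23 is 36, so CS = ½ · [(40.6 - 30) + (36 - 30)] · 23 = 190.9.
Change in consumer surplus = 190.9 - 144.4 = 46.5.

46.5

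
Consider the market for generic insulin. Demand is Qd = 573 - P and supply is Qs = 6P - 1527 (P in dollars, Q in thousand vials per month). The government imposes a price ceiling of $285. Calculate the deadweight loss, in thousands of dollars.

4725

In a free market, 573 - P = 6P - 1527 gives the equilibrium P* = 300, Q* = 273.
Because the ceiling (285) lies below the market-clearing price, it is binding.
At P = 285: Qd = 573 - 285 = 288 and Qs = 6·285 - 1527 = 183.
Quantity traded falls to 183. At Q = 183 the demand price is 573 - 183 = 390 and the supply price is (1527 + 183)/6 = 285.
Deadweight loss = ½ · (390 - 285) · (273 - 183) = ½ · 105 · 90 = 4725.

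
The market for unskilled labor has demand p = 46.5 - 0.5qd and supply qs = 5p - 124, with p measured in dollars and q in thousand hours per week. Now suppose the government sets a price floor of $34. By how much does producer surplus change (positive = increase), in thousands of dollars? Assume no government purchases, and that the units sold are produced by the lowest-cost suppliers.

Rearranging demand gives qd = 93 - 2p. Equilibrium: 93 - 2p = 5p - 124, so 217 = 7p and p* = 31, q* = 31.
Because the floor (34) lies above the market-clearing price, it is binding.
At p = 34: qd = 93 - 2·34 = 25 and qs = 5·34 - 124 = 46.
Producer surplus without the control is ½ · (31 - 24.8) · 31 = 96.1.
With the floor, 25 units are sold at 34. The supply price at q = 25 is 29.8, so PS = ½ · [(34 - 24.8) + (34 - 29.8)] · 25 = 167.5.
Change in producer surplus = 167.5 - 96.1 = 71.4.

71.4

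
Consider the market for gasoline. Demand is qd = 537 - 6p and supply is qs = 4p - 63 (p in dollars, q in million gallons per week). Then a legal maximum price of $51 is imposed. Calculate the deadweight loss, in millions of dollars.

270

Without the control the market clears where 537 - 6p = 4p - 63, i.e. p* = 60 and q* = 177.
Because the ceiling (51) lies below the market-clearing price, it is binding.
At p = 51: qd = 537 - 6·51 = 231 and qs = 4·51 - 63 = 141.
Quantity traded falls to 141. At q = 141 the demand price is (537 - 141)/6 = 66 and the supply price is (63 + 141)/4 = 51.
Deadweight loss = ½ · (66 - 51) · (177 - 141) = ½ · 15 · 36 = 270.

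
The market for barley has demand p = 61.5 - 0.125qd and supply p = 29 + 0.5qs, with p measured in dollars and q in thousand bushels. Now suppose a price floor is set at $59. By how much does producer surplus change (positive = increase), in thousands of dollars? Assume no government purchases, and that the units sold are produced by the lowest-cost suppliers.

Rearranging demand gives qd = 492 - 8p; rearranging supply gives qs = 2p - 58. Setting quantity demanded equal to quantity supplied, 492 - 8p = 2p - 58, gives p* = 55 and q* = 52.
The floor of 59 is above the equilibrium price 55, so it binds.
At p = 59: qd = 492 - 8·59 = 20 and qs = 2·59 - 58 = 60.
Producer surplus without the control is ½ · (55 - 29) · 52 = 676.
With the floor, 20 units are sold at 59. The supply price at q = 20 is 39, so PS = ½ · [(59 - 29) + (59 - 39)] · 20 = 500.
Change in producer surplus = 500 - 676 = -176.

-176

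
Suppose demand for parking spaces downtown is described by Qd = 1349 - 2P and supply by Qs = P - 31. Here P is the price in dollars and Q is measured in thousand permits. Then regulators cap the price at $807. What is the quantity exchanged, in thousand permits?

429

Equilibrium: 1349 - 2P = P - 31, so 1380 = 3P and P* = 460, Q* = 429.
Since 807 is above P* = 460, the ceiling does not bind and the free-market outcome prevails.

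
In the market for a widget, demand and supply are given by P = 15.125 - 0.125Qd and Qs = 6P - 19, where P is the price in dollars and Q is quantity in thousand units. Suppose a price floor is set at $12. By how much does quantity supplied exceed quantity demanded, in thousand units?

28

Rearranging demand gives Qd = 121 - 8P. Without the control the market clears where 121 - 8P = 6P - 19, i.e. P* = 10 and Q* = 41.
Since 12 > 10, the floor is binding.
At P = 12: Qd = 121 - 8·12 = 25 and Qs = 6·12 - 19 = 53.
Surplus = Qs - Qd = 53 - 25 = 28.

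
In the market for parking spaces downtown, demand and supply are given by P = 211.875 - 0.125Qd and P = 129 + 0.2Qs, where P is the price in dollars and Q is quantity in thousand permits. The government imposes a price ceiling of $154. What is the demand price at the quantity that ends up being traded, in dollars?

196.25

Rearranging demand gives Qd = 1695 - 8P; rearranging supply gives Qs = 5P - 645. In a free market, 1695 - 8P = 5P - 645 gives the equilibrium P* = 180, Q* = 255.
Since 154 < 180, the ceiling is binding.
At P = 154: Qd = 1695 - 8·154 = 463 and Qs = 5·154 - 645 = 125.
Only 125 units reach the market. On the demand curve, the marginal buyer's willingness to pay at Q = 125 is (1695 - 125)/8 = 196.25.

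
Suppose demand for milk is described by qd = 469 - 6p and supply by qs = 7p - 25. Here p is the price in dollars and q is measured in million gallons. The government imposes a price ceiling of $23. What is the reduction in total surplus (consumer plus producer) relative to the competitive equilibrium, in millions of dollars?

In a free market, 469 - 6p = 7p - 25 gives the equilibrium p* = 38, q* = 241.
Because the ceiling (23) lies below the market-clearing price, it is binding.
At p = 23: qd = 469 - 6·23 = 331 and qs = 7·23 - 25 = 136.
Quantity traded falls to 136. At q = 136 the demand price is (469 - 136)/6 = 55.5 and the supply price is (25 + 136)/7 = 23.
Deadweight loss = ½ · (55.5 - 23) · (241 - 136) = ½ · 32.5 · 105 = 1706.25.

1706.25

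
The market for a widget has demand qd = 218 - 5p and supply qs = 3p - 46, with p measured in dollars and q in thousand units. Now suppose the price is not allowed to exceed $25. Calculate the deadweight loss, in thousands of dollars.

Setting quantity demanded equal to quantity supplied, 218 - 5p = 3p - 46, gives p* = 33 and q* = 53.
The ceiling of 25 is below the equilibrium price 33, so it binds.
At p = 25: qd = 218 - 5·25 = 93 and qs = 3·25 - 46 = 29.
Quantity traded falls to 29. At q = 29 the demand price is (218 - 29)/5 = 37.8 and the supply price is (46 + 29)/3 = 25.
Deadweight loss = ½ · (37.8 - 25) · (53 - 29) = ½ · 12.8 · 24 = 153.6.

153.6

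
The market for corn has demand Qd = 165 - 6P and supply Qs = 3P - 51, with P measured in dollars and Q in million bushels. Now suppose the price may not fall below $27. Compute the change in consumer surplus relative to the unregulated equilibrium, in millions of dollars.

Equilibrium: 165 - 6P = 3P - 51, so 216 = 9P and P* = 24, Q* = 21.
The floor of 27 is above the equilibrium price 24, so it binds.
At P = 27: Qd = 165 - 6·27 = 3 and Qs = 3·27 - 51 = 30.
Consumer surplus without the control is ½ · (27.5 - 24) · 21 = 36.75.
With the floor, consumers buy 3 units at 27, so CS = ½ · (27.5 - 27) · 3 = 0.75.
Change in consumer surplus = 0.75 - 36.75 = -36.

-36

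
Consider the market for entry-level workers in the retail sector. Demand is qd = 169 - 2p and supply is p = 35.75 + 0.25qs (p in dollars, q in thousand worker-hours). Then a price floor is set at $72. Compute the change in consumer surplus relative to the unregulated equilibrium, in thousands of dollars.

Rearranging supply gives qs = 4p - 143. In a free market, 169 - 2p = 4p - 143 gives the equilibrium p* = 52, q* = 65.
The floor of 72 is above the equilibrium price 52, so it binds.
At p = 72: qd = 169 - 2·72 = 25 and qs = 4·72 - 143 = 145.
Consumer surplus without the control is ½ · (84.5 - 52) · 65 = 1056.25.
With the floor, consumers buy 25 units at 72, so CS = ½ · (84.5 - 72) · 25 = 156.25.
Change in consumer surplus = 156.25 - 1056.25 = -900.

-900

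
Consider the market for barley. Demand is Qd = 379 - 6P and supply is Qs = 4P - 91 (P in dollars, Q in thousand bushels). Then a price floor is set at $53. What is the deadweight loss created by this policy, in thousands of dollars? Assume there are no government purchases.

In a free market, 379 - 6P = 4P - 91 gives the equilibrium P* = 47, Q* = 97.
Since 53 > 47, the floor is binding.
At P = 53: Qd = 379 - 6·53 = 61 and Qs = 4·53 - 91 = 121.
Quantity traded falls to 61. At Q = 61 the demand price is (379 - 61)/6 = 53 and the supply price is (91 + 61)/4 = 38.
Deadweight loss = ½ · (53 - 38) · (97 - 61) = ½ · 15 · 36 = 270.

270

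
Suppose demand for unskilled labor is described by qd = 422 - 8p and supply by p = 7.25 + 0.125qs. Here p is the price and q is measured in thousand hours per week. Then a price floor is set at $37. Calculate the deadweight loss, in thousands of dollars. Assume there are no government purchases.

Rearranging supply gives qs = 8p - 58. Setting quantity demanded equal to quantity supplied, 422 - 8p = 8p - 58, gives p* = 30 and q* = 182.
The floor of 37 is above the equilibrium price 30, so it binds.
At p = 37: qd = 422 - 8·37 = 126 and qs = 8·37 - 58 = 238.
Quantity traded falls to 126. At q = 126 the demand price is (422 - 126)/8 = 37 and the supply price is (58 + 126)/8 = 23.
Deadweight loss = ½ · (37 - 23) · (182 - 126) = ½ · 14 · 56 = 392.

392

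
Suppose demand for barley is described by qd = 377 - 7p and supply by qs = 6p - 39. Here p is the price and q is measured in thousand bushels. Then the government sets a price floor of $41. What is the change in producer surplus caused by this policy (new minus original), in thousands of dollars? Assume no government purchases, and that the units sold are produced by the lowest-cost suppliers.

Setting quantity demanded equal to quantity supplied, 377 - 7p = 6p - 39, gives p* = 32 and q* = 153.
Because the floor (41) lies above the market-clearing price, it is binding.
At p = 41: qd = 377 - 7·41 = 90 and qs = 6·41 - 39 = 207.
Producer surplus without the control is ½ · (32 - 6.5) · 153 = 1950.75.
With the floor, 90 units are sold at 41. The supply price at q = 90 is 21.5, so PS = ½ · [(41 - 6.5) + (41 - 21.5)] · 90 = 2430.
Change in producer surplus = 2430 - 1950.75 = 479.25.

479.25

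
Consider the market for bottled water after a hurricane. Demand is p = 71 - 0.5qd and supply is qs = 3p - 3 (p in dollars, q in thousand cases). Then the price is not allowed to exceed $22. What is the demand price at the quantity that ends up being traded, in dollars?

Rearranging demand gives qd = 142 - 2p. Equilibrium: 142 - 2p = 3p - 3, so 145 = 5p and p* = 29, q* = 84.
The ceiling of 22 is below the equilibrium price 29, so it binds.
At p = 22: qd = 142 - 2·22 = 98 and qs = 3·22 - 3 = 63.
Only 63 units reach the market. On the demand curve, the marginal buyer's willingness to pay at q = 63 is (142 - 63)/2 = 39.5.

39.5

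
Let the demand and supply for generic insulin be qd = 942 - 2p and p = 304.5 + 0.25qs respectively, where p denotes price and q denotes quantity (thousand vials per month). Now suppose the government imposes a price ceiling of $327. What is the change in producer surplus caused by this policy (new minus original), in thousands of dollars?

-5148

Rearranging supply gives qs = 4p - 1218. Equilibrium: 942 - 2p = 4p - 1218, so 2160 = 6p and p* = 360, q* = 222.
Because the ceiling (327) lies below the market-clearing price, it is binding.
At p = 327: qd = 942 - 2·327 = 288 and qs = 4·327 - 1218 = 90.
Producer surplus without the control is ½ · (360 - 304.5) · 222 = 6160.5.
With the ceiling, producers sell 90 units at 327, so PS = ½ · (327 - 304.5) · 90 = 1012.5.
Change in producer surplus = 1012.5 - 6160.5 = -5148.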